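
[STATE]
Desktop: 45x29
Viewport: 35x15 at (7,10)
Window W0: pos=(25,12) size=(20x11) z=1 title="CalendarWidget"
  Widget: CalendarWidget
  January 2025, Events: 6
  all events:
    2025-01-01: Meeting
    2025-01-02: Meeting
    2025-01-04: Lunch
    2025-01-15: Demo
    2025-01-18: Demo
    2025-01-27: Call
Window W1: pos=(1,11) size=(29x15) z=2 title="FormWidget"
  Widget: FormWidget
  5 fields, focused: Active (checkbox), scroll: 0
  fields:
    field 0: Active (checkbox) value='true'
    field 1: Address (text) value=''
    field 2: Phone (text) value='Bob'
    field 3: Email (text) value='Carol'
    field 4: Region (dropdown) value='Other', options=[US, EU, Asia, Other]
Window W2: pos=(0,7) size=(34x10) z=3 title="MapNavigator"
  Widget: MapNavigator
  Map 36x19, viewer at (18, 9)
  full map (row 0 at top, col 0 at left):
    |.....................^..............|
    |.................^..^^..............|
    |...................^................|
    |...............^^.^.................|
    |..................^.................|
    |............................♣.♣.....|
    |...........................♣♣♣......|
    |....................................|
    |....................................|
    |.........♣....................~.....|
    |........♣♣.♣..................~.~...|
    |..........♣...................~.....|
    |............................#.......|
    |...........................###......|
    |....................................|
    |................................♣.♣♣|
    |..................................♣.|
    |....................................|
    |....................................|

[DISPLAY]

...................♣♣♣....┃        
..........................┃        
..........................┃━━━━━━━━
.♣........@...........~...┃rWidget 
♣♣.♣..................~.~.┃────────
..♣...................~...┃ry 2025 
━━━━━━━━━━━━━━━━━━━━━━━━━━┛ Th Fr S
il:      [Carol      ]┃   1*  2*  3
ion:     [Other     ▼]┃7  8  9 10 1
                      ┃4 15* 16 17 
                      ┃1 22 23 24 2
                      ┃28 29 30 31 
                      ┃━━━━━━━━━━━━
                      ┃            
                      ┃            


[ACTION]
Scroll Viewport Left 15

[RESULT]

┃.........................♣♣♣....┃ 
┃................................┃ 
┃................................┃━
┃.......♣........@...........~...┃r
┃......♣♣.♣..................~.~.┃─
┃........♣...................~...┃r
┗━━━━━━━━━━━━━━━━━━━━━━━━━━━━━━━━┛ 
 ┃  Email:      [Carol      ]┃   1*
 ┃  Region:     [Other     ▼]┃7  8 
 ┃                           ┃4 15*
 ┃                           ┃1 22 
 ┃                           ┃28 29
 ┃                           ┃━━━━━
 ┃                           ┃     
 ┃                           ┃     


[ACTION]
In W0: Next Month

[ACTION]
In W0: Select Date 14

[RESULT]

┃.........................♣♣♣....┃ 
┃................................┃ 
┃................................┃━
┃.......♣........@...........~...┃r
┃......♣♣.♣..................~.~.┃─
┃........♣...................~...┃r
┗━━━━━━━━━━━━━━━━━━━━━━━━━━━━━━━━┛ 
 ┃  Email:      [Carol      ]┃     
 ┃  Region:     [Other     ▼]┃4  5 
 ┃                           ┃1 12 
 ┃                           ┃8 19 
 ┃                           ┃5 26 
 ┃                           ┃━━━━━
 ┃                           ┃     
 ┃                           ┃     


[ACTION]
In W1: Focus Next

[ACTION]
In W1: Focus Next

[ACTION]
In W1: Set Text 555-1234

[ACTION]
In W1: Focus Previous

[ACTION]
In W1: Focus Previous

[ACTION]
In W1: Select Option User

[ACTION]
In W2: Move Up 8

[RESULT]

┃                                ┃ 
┃                                ┃ 
┃...................^............┃━
┃...............^@.^^............┃r
┃.................^..............┃─
┃.............^^.^...............┃r
┗━━━━━━━━━━━━━━━━━━━━━━━━━━━━━━━━┛ 
 ┃  Email:      [Carol      ]┃     
 ┃  Region:     [Other     ▼]┃4  5 
 ┃                           ┃1 12 
 ┃                           ┃8 19 
 ┃                           ┃5 26 
 ┃                           ┃━━━━━
 ┃                           ┃     
 ┃                           ┃     


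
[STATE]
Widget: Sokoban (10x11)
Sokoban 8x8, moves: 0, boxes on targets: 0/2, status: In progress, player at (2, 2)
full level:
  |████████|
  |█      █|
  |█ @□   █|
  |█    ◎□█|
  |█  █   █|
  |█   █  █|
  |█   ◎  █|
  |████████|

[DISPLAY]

████████  
█      █  
█ @□   █  
█    ◎□█  
█  █   █  
█   █  █  
█   ◎  █  
████████  
Moves: 0  
          
          


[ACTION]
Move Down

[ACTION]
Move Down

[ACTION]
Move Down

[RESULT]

████████  
█      █  
█  □   █  
█    ◎□█  
█  █   █  
█ @ █  █  
█   ◎  █  
████████  
Moves: 3  
          
          


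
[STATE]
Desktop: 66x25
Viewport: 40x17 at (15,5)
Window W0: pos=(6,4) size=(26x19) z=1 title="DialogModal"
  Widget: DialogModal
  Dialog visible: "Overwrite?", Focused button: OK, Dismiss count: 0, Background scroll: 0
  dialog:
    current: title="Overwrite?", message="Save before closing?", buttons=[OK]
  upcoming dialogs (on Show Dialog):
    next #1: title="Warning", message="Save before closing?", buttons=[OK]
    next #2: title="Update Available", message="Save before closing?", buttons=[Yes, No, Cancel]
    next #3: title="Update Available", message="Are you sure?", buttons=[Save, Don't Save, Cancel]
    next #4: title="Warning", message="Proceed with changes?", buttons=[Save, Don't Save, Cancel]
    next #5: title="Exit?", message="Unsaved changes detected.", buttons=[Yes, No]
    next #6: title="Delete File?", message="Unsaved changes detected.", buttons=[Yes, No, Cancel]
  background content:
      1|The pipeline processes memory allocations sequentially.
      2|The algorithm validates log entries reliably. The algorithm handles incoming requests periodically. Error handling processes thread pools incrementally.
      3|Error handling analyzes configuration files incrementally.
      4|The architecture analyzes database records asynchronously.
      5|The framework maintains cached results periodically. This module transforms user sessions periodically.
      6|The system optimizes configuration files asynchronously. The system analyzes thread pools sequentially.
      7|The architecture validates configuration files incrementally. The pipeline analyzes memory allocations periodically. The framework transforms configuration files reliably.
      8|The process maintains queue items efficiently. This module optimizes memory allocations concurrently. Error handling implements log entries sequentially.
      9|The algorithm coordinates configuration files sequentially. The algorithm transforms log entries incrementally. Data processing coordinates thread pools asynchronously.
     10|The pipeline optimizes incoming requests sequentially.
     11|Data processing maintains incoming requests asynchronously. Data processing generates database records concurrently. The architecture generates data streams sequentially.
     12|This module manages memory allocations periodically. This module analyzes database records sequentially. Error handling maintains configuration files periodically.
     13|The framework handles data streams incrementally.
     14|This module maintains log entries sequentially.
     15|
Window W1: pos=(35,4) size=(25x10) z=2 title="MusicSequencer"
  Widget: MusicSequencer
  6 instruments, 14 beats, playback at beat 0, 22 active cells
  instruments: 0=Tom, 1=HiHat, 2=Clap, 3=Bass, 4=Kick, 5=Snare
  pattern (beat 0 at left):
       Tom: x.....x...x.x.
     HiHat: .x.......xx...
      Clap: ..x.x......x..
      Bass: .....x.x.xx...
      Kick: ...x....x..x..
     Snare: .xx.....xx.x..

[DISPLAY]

odal            ┃   ┃ MusicSequencer    
────────────────┨   ┠───────────────────
line processes m┃   ┃      ▼123456789012
rithm validates ┃   ┃   Tom█·····█···█·█
ndling analyzes ┃   ┃ HiHat·█·······██··
itecture analyze┃   ┃  Clap··█·█······█·
ework maintains ┃   ┃  Bass·····█·█·██··
─────────────┐on┃   ┃  Kick···█····█··█·
verwrite?    │at┃   ┗━━━━━━━━━━━━━━━━━━━
before closin│qu┃                       
  [OK]       │te┃                       
─────────────┘ i┃                       
cessing maintain┃                       
ule manages memo┃                       
ework handles da┃                       
ule maintains lo┃                       
                ┃                       


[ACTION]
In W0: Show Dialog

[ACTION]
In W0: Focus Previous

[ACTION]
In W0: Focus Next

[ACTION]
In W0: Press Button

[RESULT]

odal            ┃   ┃ MusicSequencer    
────────────────┨   ┠───────────────────
line processes m┃   ┃      ▼123456789012
rithm validates ┃   ┃   Tom█·····█···█·█
ndling analyzes ┃   ┃ HiHat·█·······██··
itecture analyze┃   ┃  Clap··█·█······█·
ework maintains ┃   ┃  Bass·····█·█·██··
em optimizes con┃   ┃  Kick···█····█··█·
itecture validat┃   ┗━━━━━━━━━━━━━━━━━━━
ess maintains qu┃                       
rithm coordinate┃                       
line optimizes i┃                       
cessing maintain┃                       
ule manages memo┃                       
ework handles da┃                       
ule maintains lo┃                       
                ┃                       


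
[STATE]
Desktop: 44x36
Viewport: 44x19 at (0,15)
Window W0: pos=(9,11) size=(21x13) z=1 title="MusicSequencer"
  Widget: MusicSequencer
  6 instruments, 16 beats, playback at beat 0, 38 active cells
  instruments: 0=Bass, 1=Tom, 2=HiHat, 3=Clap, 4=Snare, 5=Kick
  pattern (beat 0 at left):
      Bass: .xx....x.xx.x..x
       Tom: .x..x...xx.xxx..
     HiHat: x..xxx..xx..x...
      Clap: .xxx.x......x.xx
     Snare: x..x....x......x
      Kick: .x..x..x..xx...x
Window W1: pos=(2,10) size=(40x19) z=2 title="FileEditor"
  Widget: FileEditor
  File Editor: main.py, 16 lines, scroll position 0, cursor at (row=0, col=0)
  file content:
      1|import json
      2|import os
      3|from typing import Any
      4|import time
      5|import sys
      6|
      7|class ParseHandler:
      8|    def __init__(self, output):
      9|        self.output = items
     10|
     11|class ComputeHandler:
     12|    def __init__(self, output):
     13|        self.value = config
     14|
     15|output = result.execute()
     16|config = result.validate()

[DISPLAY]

  ┃from typing import Any               ░┃  
  ┃import time                          ░┃  
  ┃import sys                           ░┃  
  ┃                                     ░┃  
  ┃class ParseHandler:                  ░┃  
  ┃    def __init__(self, output):      ░┃  
  ┃        self.output = items          ░┃  
  ┃                                     ░┃  
  ┃class ComputeHandler:                ░┃  
  ┃    def __init__(self, output):      ░┃  
  ┃        self.value = config          ░┃  
  ┃                                     ░┃  
  ┃output = result.execute()            ▼┃  
  ┗━━━━━━━━━━━━━━━━━━━━━━━━━━━━━━━━━━━━━━┛  
                                            
                                            
                                            
                                            
                                            


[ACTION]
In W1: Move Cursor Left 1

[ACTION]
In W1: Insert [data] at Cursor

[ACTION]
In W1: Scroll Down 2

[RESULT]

  ┃import time                          ░┃  
  ┃import sys                           ░┃  
  ┃                                     ░┃  
  ┃class ParseHandler:                  ░┃  
  ┃    def __init__(self, output):      ░┃  
  ┃        self.output = items          ░┃  
  ┃                                     ░┃  
  ┃class ComputeHandler:                ░┃  
  ┃    def __init__(self, output):      ░┃  
  ┃        self.value = config          ░┃  
  ┃                                     ░┃  
  ┃output = result.execute()            █┃  
  ┃config = result.validate()           ▼┃  
  ┗━━━━━━━━━━━━━━━━━━━━━━━━━━━━━━━━━━━━━━┛  
                                            
                                            
                                            
                                            
                                            


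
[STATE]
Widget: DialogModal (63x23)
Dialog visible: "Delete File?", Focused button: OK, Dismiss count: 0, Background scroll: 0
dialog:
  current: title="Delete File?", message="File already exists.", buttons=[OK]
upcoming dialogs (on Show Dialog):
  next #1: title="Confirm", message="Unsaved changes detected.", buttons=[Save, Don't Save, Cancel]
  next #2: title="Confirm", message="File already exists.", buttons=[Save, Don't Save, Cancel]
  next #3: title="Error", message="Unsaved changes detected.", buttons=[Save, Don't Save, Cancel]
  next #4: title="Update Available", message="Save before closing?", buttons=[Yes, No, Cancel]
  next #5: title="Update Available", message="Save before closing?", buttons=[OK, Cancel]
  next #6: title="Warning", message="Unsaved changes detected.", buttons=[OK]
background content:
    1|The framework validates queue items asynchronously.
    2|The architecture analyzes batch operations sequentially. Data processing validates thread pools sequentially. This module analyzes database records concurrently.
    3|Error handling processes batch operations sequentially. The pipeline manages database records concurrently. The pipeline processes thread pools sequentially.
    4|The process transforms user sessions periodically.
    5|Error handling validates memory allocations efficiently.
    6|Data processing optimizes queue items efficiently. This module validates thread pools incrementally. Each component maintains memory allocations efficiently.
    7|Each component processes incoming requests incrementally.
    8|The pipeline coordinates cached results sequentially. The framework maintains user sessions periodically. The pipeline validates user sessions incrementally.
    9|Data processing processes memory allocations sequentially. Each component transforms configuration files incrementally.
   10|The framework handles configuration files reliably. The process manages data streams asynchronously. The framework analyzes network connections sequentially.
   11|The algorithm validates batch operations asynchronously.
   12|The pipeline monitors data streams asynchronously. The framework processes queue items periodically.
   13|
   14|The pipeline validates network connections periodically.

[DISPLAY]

The framework validates queue items asynchronously.            
The architecture analyzes batch operations sequentially. Data p
Error handling processes batch operations sequentially. The pip
The process transforms user sessions periodically.             
Error handling validates memory allocations efficiently.       
Data processing optimizes queue items efficiently. This module 
Each component processes incoming requests incrementally.      
The pipeline coordinates cached results sequentially. The frame
Data processing processes memory allocations sequentially. Each
The framework handl┌──────────────────────┐eliably. The process
The algorithm valid│     Delete File?     │ynchronously.       
The pipeline monito│ File already exists. │nously. The framewor
                   │         [OK]         │                    
The pipeline valida└──────────────────────┘periodically.       
                                                               
                                                               
                                                               
                                                               
                                                               
                                                               
                                                               
                                                               
                                                               


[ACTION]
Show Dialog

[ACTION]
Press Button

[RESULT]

The framework validates queue items asynchronously.            
The architecture analyzes batch operations sequentially. Data p
Error handling processes batch operations sequentially. The pip
The process transforms user sessions periodically.             
Error handling validates memory allocations efficiently.       
Data processing optimizes queue items efficiently. This module 
Each component processes incoming requests incrementally.      
The pipeline coordinates cached results sequentially. The frame
Data processing processes memory allocations sequentially. Each
The framework handles configuration files reliably. The process
The algorithm validates batch operations asynchronously.       
The pipeline monitors data streams asynchronously. The framewor
                                                               
The pipeline validates network connections periodically.       
                                                               
                                                               
                                                               
                                                               
                                                               
                                                               
                                                               
                                                               
                                                               


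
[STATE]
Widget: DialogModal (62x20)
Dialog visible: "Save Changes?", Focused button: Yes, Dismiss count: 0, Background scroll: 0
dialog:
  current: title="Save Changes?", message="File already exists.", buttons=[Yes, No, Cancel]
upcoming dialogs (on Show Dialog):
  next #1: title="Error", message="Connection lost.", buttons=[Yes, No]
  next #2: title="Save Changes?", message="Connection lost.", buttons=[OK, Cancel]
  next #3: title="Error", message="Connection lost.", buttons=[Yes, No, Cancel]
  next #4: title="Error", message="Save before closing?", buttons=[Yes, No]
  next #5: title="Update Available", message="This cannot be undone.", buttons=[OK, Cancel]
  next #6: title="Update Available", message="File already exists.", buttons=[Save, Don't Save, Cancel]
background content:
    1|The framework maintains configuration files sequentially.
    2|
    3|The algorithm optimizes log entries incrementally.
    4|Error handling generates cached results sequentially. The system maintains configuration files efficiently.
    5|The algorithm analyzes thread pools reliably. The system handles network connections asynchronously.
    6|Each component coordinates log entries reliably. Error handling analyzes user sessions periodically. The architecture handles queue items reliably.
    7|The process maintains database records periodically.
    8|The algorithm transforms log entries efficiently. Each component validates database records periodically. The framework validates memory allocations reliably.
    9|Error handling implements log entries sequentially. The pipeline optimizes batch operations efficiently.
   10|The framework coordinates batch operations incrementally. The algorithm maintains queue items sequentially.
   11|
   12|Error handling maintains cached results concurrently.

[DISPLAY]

The framework maintains configuration files sequentially.     
                                                              
The algorithm optimizes log entries incrementally.            
Error handling generates cached results sequentially. The syst
The algorithm analyzes thread pools reliably. The system handl
Each component coordinates log entries reliably. Error handlin
The process maintains database records periodically.          
The algorithm trans┌──────────────────────┐ently. Each compone
Error handling impl│    Save Changes?     │ntially. The pipeli
The framework coord│ File already exists. │incrementally. The 
                   │ [Yes]  No   Cancel   │                   
Error handling main└──────────────────────┘currently.         
                                                              
                                                              
                                                              
                                                              
                                                              
                                                              
                                                              
                                                              


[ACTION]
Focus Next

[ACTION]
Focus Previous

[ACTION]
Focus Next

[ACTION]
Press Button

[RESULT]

The framework maintains configuration files sequentially.     
                                                              
The algorithm optimizes log entries incrementally.            
Error handling generates cached results sequentially. The syst
The algorithm analyzes thread pools reliably. The system handl
Each component coordinates log entries reliably. Error handlin
The process maintains database records periodically.          
The algorithm transforms log entries efficiently. Each compone
Error handling implements log entries sequentially. The pipeli
The framework coordinates batch operations incrementally. The 
                                                              
Error handling maintains cached results concurrently.         
                                                              
                                                              
                                                              
                                                              
                                                              
                                                              
                                                              
                                                              


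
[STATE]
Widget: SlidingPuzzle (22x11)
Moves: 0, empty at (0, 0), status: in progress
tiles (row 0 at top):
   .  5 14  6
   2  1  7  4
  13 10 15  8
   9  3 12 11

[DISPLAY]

┌────┬────┬────┬────┐ 
│    │  5 │ 14 │  6 │ 
├────┼────┼────┼────┤ 
│  2 │  1 │  7 │  4 │ 
├────┼────┼────┼────┤ 
│ 13 │ 10 │ 15 │  8 │ 
├────┼────┼────┼────┤ 
│  9 │  3 │ 12 │ 11 │ 
└────┴────┴────┴────┘ 
Moves: 0              
                      


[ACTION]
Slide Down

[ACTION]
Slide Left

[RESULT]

┌────┬────┬────┬────┐ 
│  5 │    │ 14 │  6 │ 
├────┼────┼────┼────┤ 
│  2 │  1 │  7 │  4 │ 
├────┼────┼────┼────┤ 
│ 13 │ 10 │ 15 │  8 │ 
├────┼────┼────┼────┤ 
│  9 │  3 │ 12 │ 11 │ 
└────┴────┴────┴────┘ 
Moves: 1              
                      


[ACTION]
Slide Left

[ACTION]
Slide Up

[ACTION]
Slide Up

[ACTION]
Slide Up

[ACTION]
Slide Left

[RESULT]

┌────┬────┬────┬────┐ 
│  5 │ 14 │  7 │  6 │ 
├────┼────┼────┼────┤ 
│  2 │  1 │ 15 │  4 │ 
├────┼────┼────┼────┤ 
│ 13 │ 10 │ 12 │  8 │ 
├────┼────┼────┼────┤ 
│  9 │  3 │ 11 │    │ 
└────┴────┴────┴────┘ 
Moves: 6              
                      


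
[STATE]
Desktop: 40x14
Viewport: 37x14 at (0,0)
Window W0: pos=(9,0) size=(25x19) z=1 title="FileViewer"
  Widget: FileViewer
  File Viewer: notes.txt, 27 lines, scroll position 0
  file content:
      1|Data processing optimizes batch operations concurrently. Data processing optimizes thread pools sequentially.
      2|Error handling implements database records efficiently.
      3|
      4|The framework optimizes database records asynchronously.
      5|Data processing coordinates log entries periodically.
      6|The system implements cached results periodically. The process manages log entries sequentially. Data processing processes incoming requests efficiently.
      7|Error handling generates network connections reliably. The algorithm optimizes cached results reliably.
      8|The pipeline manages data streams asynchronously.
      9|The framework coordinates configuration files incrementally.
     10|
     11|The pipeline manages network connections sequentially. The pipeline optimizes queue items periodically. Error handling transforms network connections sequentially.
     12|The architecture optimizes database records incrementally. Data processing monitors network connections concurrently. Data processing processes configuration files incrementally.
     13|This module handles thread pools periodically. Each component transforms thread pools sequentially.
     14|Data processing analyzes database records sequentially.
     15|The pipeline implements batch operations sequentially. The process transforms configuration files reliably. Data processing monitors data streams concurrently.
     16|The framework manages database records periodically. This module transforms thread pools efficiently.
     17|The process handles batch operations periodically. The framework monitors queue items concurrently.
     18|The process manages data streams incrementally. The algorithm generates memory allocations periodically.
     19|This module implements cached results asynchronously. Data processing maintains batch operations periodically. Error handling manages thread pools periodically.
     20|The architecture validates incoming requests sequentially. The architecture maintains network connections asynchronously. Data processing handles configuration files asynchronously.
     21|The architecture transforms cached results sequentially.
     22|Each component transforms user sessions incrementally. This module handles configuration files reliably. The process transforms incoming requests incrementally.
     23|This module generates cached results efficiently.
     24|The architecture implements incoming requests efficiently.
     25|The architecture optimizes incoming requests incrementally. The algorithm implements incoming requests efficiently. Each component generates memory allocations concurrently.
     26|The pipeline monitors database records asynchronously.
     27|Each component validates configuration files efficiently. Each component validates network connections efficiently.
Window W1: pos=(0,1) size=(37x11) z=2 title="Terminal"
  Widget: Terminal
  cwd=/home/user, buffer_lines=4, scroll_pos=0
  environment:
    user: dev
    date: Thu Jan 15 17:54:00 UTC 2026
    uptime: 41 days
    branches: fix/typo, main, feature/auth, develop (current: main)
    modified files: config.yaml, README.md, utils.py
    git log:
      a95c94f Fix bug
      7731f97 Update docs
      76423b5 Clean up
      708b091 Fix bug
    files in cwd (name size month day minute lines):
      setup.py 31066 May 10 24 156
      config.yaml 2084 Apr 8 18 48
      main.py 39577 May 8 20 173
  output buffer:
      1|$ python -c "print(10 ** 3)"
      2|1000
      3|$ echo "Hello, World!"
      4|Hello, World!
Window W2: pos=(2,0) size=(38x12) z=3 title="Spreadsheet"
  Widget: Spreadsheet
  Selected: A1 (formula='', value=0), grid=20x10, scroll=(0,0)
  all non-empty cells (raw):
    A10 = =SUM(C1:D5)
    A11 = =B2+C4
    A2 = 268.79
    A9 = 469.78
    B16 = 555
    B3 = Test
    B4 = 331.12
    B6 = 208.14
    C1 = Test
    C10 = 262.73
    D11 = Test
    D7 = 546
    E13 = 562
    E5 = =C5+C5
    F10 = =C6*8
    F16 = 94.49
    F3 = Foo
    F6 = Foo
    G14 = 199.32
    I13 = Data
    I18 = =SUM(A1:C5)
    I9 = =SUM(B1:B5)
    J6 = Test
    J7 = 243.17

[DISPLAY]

  ┏━━━━━━━━━━━━━━━━━━━━━━━━━━━━━━━━━━
┏━┃ Spreadsheet                      
┃ ┠──────────────────────────────────
┠─┃A1:                               
┃$┃       A       B       C       D  
┃1┃----------------------------------
┃$┃  1      [0]       0Test          
┃H┃  2   268.79       0       0      
┃$┃  3        0Test           0      
┃ ┃  4        0  331.12       0      
┃ ┃  5        0       0       0      
┗━┗━━━━━━━━━━━━━━━━━━━━━━━━━━━━━━━━━━
         ┃                      ░┃   
         ┃The pipeline manages n░┃   


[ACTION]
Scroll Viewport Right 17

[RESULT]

━━━━━━━━━━━━━━━━━━━━━━━━━━━━━━━━━━━━┓
 Spreadsheet                        ┃
────────────────────────────────────┨
A1:                                 ┃
       A       B       C       D    ┃
------------------------------------┃
  1      [0]       0Test           0┃
  2   268.79       0       0       0┃
  3        0Test           0       0┃
  4        0  331.12       0       0┃
  5        0       0       0       0┃
━━━━━━━━━━━━━━━━━━━━━━━━━━━━━━━━━━━━┛
      ┃                      ░┃      
      ┃The pipeline manages n░┃      


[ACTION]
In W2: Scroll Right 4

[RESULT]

━━━━━━━━━━━━━━━━━━━━━━━━━━━━━━━━━━━━┓
 Spreadsheet                        ┃
────────────────────────────────────┨
A1:                                 ┃
       E       F       G       H    ┃
------------------------------------┃
  1        0       0       0       0┃
  2        0       0       0       0┃
  3        0Foo            0       0┃
  4        0       0       0       0┃
  5        0       0       0       0┃
━━━━━━━━━━━━━━━━━━━━━━━━━━━━━━━━━━━━┛
      ┃                      ░┃      
      ┃The pipeline manages n░┃      


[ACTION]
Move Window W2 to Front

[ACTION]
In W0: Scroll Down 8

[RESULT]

━━━━━━━━━━━━━━━━━━━━━━━━━━━━━━━━━━━━┓
 Spreadsheet                        ┃
────────────────────────────────────┨
A1:                                 ┃
       E       F       G       H    ┃
------------------------------------┃
  1        0       0       0       0┃
  2        0       0       0       0┃
  3        0Foo            0       0┃
  4        0       0       0       0┃
  5        0       0       0       0┃
━━━━━━━━━━━━━━━━━━━━━━━━━━━━━━━━━━━━┛
      ┃The process manages da█┃      
      ┃This module implements░┃      


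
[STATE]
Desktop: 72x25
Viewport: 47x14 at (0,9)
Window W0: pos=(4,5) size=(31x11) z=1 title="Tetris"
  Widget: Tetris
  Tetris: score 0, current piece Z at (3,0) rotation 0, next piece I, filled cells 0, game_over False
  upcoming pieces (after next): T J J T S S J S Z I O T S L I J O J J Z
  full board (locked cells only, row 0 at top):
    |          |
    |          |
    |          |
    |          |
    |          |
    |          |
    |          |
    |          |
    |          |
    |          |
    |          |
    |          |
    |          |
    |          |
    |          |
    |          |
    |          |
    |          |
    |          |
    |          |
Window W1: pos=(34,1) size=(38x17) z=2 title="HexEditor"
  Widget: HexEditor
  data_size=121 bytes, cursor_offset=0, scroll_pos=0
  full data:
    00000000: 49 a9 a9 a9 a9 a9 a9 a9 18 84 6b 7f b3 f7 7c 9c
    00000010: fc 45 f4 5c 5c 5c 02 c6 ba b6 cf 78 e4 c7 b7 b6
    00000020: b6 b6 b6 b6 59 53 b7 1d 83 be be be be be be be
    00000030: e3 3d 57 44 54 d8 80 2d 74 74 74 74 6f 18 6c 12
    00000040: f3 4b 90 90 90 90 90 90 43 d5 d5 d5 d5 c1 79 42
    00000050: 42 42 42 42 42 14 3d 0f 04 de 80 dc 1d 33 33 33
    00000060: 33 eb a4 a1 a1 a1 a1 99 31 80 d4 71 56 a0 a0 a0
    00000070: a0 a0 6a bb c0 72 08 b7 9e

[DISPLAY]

    ┃          │████              ┃00000050  42
    ┃          │                  ┃00000060  33
    ┃          │                  ┃00000070  a0
    ┃          │                  ┃            
    ┃          │                  ┃            
    ┃          │Score:            ┃            
    ┗━━━━━━━━━━━━━━━━━━━━━━━━━━━━━┃            
                                  ┃            
                                  ┗━━━━━━━━━━━━
                                               
                                               
                                               
                                               
                                               


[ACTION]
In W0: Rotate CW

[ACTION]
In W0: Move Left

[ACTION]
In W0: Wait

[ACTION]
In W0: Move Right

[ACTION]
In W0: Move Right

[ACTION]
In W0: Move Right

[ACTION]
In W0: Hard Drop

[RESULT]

    ┃          │ ▒                ┃00000050  42
    ┃          │▒▒▒               ┃00000060  33
    ┃          │                  ┃00000070  a0
    ┃      ▓   │                  ┃            
    ┃     ▓▓   │                  ┃            
    ┃     ▓    │Score:            ┃            
    ┗━━━━━━━━━━━━━━━━━━━━━━━━━━━━━┃            
                                  ┃            
                                  ┗━━━━━━━━━━━━
                                               
                                               
                                               
                                               
                                               


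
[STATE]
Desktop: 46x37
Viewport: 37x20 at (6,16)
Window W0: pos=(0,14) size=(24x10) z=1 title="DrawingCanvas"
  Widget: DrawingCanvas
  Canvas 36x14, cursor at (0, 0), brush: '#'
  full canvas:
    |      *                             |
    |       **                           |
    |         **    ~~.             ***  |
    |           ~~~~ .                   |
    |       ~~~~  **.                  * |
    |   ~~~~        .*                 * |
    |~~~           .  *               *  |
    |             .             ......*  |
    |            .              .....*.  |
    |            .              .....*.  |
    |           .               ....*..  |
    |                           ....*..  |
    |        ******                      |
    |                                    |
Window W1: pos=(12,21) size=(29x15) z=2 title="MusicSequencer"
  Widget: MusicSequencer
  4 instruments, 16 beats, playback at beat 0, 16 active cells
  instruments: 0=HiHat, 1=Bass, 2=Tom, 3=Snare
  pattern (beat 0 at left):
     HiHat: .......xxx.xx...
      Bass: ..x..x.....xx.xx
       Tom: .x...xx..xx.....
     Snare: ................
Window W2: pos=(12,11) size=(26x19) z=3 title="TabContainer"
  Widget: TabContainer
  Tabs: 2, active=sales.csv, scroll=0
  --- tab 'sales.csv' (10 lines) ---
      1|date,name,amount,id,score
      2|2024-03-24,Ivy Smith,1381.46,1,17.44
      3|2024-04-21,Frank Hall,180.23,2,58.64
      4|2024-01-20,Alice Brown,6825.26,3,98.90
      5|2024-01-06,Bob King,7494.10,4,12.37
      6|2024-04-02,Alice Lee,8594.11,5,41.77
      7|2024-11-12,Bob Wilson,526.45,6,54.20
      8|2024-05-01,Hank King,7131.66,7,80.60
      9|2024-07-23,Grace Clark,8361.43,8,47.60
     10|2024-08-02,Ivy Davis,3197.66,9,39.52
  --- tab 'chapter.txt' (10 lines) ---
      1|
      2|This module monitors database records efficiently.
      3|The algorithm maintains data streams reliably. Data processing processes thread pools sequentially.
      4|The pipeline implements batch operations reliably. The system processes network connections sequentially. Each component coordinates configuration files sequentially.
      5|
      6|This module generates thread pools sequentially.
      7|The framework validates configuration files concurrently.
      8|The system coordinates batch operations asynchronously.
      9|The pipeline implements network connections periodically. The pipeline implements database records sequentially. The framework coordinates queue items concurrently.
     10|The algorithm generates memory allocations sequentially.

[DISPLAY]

──────┃date,name,amount,id,scor┃     
 *    ┃2024-03-24,Ivy Smith,138┃     
  **  ┃2024-04-21,Frank Hall,18┃     
    **┃2024-01-20,Alice Brown,6┃     
      ┃2024-01-06,Bob King,7494┃     
  ~~~~┃2024-04-02,Alice Lee,859┃━━┓  
~~    ┃2024-11-12,Bob Wilson,52┃  ┃  
━━━━━━┃2024-05-01,Hank King,713┃──┨  
      ┃2024-07-23,Grace Clark,8┃  ┃  
      ┃2024-08-02,Ivy Davis,319┃  ┃  
      ┃                        ┃  ┃  
      ┃                        ┃  ┃  
      ┃                        ┃  ┃  
      ┗━━━━━━━━━━━━━━━━━━━━━━━━┛  ┃  
      ┃                           ┃  
      ┃                           ┃  
      ┃                           ┃  
      ┃                           ┃  
      ┃                           ┃  
      ┗━━━━━━━━━━━━━━━━━━━━━━━━━━━┛  


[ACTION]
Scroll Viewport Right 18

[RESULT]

───┃date,name,amount,id,scor┃        
   ┃2024-03-24,Ivy Smith,138┃        
*  ┃2024-04-21,Frank Hall,18┃        
 **┃2024-01-20,Alice Brown,6┃        
   ┃2024-01-06,Bob King,7494┃        
~~~┃2024-04-02,Alice Lee,859┃━━┓     
   ┃2024-11-12,Bob Wilson,52┃  ┃     
━━━┃2024-05-01,Hank King,713┃──┨     
   ┃2024-07-23,Grace Clark,8┃  ┃     
   ┃2024-08-02,Ivy Davis,319┃  ┃     
   ┃                        ┃  ┃     
   ┃                        ┃  ┃     
   ┃                        ┃  ┃     
   ┗━━━━━━━━━━━━━━━━━━━━━━━━┛  ┃     
   ┃                           ┃     
   ┃                           ┃     
   ┃                           ┃     
   ┃                           ┃     
   ┃                           ┃     
   ┗━━━━━━━━━━━━━━━━━━━━━━━━━━━┛     


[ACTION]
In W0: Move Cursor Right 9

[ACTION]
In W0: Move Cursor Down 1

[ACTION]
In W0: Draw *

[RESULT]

───┃date,name,amount,id,scor┃        
   ┃2024-03-24,Ivy Smith,138┃        
** ┃2024-04-21,Frank Hall,18┃        
 **┃2024-01-20,Alice Brown,6┃        
   ┃2024-01-06,Bob King,7494┃        
~~~┃2024-04-02,Alice Lee,859┃━━┓     
   ┃2024-11-12,Bob Wilson,52┃  ┃     
━━━┃2024-05-01,Hank King,713┃──┨     
   ┃2024-07-23,Grace Clark,8┃  ┃     
   ┃2024-08-02,Ivy Davis,319┃  ┃     
   ┃                        ┃  ┃     
   ┃                        ┃  ┃     
   ┃                        ┃  ┃     
   ┗━━━━━━━━━━━━━━━━━━━━━━━━┛  ┃     
   ┃                           ┃     
   ┃                           ┃     
   ┃                           ┃     
   ┃                           ┃     
   ┃                           ┃     
   ┗━━━━━━━━━━━━━━━━━━━━━━━━━━━┛     
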